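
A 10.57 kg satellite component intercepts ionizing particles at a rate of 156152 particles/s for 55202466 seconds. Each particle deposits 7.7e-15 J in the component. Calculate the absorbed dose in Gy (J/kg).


Total energy deposited = rate * time * E_per
  = 156152 * 55202466 * 7.7e-15 = 0.06637381 J
Dose = E_total / mass = 0.06637381 / 10.57
Dose = 0.006279452 Gy

0.0063 Gy


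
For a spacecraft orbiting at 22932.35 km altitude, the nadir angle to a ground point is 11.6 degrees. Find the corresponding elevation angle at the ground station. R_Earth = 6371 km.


r = R_E + alt = 29303.3500 km
Law of sines in the satellite / Earth-center / ground-point triangle:
  sin(nadir)/R_E = sin(90 + el)/r  =>  cos(el) = (r/R_E)*sin(nadir)
cos(el) = (29303.3500 / 6371.0000) * sin(11.6 deg) = 0.9248559
el = arccos(0.9248559) = 22.3534 deg
(Earth-central angle = 90 - nadir - el = 56.0466 deg)

22.3534 degrees


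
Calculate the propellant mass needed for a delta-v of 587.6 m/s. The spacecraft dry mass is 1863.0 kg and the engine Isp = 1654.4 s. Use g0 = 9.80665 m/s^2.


ve = Isp * g0 = 1654.4 * 9.80665 = 16224.121760 m/s
mass ratio = exp(dv/ve) = exp(587.6/16224.121760) = 1.03688153
m_prop = m_dry * (mr - 1) = 1863.0 * (1.03688153 - 1)
m_prop = 68.7103 kg

68.7103 kg


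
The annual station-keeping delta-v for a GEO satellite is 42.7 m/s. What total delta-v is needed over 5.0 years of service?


dV = rate * years = 42.7 * 5.0
dV = 213.5000 m/s

213.5000 m/s


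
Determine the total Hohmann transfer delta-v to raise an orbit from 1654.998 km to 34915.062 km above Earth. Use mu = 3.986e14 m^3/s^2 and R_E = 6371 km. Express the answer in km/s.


r1 = 8025.9980 km = 8.025998e+06 m
r2 = 41286.0620 km = 4.1286062e+07 m
dv1 = sqrt(mu/r1)*(sqrt(2*r2/(r1+r2)) - 1) = 2072.0123 m/s
dv2 = sqrt(mu/r2)*(1 - sqrt(2*r1/(r1+r2))) = 1334.4035 m/s
total dv = |dv1| + |dv2| = 2072.0123 + 1334.4035 = 3406.4158 m/s = 3.4064 km/s

3.4064 km/s


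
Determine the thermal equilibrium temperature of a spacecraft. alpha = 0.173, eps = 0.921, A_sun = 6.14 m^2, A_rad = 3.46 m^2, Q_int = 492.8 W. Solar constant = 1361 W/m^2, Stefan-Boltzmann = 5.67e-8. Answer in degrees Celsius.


Numerator = alpha*S*A_sun + Q_int = 0.173*1361*6.14 + 492.8 = 1938.4814 W
Denominator = eps*sigma*A_rad = 0.921*5.67e-8*3.46 = 1.8068362e-07 W/K^4
T^4 = 1.0728595e+10 K^4
T = 321.8368 K = 48.6868 C

48.6868 degrees Celsius


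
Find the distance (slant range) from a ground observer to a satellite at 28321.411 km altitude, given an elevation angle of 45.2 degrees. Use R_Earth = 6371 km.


h = 28321.411 km, el = 45.2 deg
d = -R_E*sin(el) + sqrt((R_E*sin(el))^2 + 2*R_E*h + h^2)
d = -6371.0000*sin(0.7888888) + sqrt((6371.0000*0.7095707)^2 + 2*6371.0000*28321.411 + 28321.411^2)
d = 29880.0551 km

29880.0551 km


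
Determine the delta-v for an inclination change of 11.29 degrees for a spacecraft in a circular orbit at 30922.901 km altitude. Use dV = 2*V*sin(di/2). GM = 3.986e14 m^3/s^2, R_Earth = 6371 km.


r = 37293.9010 km = 3.7293901e+07 m
V = sqrt(mu/r) = 3269.2621 m/s
di = 11.29 deg = 0.1970477 rad
dV = 2*V*sin(di/2) = 2*3269.2621*sin(0.09852384)
dV = 643.1588 m/s = 0.6431588 km/s

0.6432 km/s


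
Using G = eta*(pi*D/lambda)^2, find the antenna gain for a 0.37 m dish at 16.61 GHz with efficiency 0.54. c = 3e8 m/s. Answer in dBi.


lambda = c/f = 3e8 / 1.661e+10 = 0.01806141 m
G = eta*(pi*D/lambda)^2 = 0.54*(pi*0.37/0.01806141)^2
G = 2236.6277 (linear)
G = 10*log10(2236.6277) = 33.4959 dBi

33.4959 dBi


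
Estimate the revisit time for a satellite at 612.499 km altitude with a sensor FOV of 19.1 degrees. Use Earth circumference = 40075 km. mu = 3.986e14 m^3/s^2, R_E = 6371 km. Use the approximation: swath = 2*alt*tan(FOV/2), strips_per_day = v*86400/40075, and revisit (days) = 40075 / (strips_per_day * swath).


swath = 2*612.499*tan(0.1666789) = 206.0935 km
v = sqrt(mu/r) = 7554.9590 m/s = 7.5550 km/s
strips/day = v*86400/40075 = 7.5550*86400/40075 = 16.2882
coverage/day = strips * swath = 16.2882 * 206.0935 = 3356.8857 km
revisit = 40075 / 3356.8857 = 11.9381 days

11.9381 days


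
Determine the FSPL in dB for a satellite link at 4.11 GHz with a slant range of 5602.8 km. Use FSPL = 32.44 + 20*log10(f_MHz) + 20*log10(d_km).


f = 4.11 GHz = 4110.0000 MHz
d = 5602.8 km
FSPL = 32.44 + 20*log10(4110.0000) + 20*log10(5602.8)
FSPL = 32.44 + 72.2768 + 74.9681
FSPL = 179.6849 dB

179.6849 dB


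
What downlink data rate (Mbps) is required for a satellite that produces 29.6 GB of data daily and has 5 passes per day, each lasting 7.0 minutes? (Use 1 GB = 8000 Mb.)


total contact time = 5 * 7.0 * 60 = 2100.0000 s
data = 29.6 GB = 236800.0000 Mb
rate = 236800.0000 / 2100.0000 = 112.7619 Mbps

112.7619 Mbps


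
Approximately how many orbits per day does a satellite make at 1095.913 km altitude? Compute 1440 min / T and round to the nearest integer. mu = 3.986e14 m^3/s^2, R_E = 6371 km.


r = 7.466913e+06 m
T = 2*pi*sqrt(r^3/mu) = 6421.2985 s = 107.0216 min
revs/day = 1440 / 107.0216 = 13.4552
Rounded: 13 revolutions per day

13 revolutions per day


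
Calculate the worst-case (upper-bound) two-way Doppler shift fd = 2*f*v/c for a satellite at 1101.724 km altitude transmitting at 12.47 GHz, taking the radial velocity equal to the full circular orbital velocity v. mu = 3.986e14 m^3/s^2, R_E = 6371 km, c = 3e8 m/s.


r = 7.472724e+06 m
v = sqrt(mu/r) = 7303.4688 m/s (worst-case radial velocity)
f = 12.47 GHz = 1.247e+10 Hz
fd = 2*f*v/c = 2*1.247e+10*7303.4688/3.0e+08
fd = 607161.7031 Hz

607161.7031 Hz


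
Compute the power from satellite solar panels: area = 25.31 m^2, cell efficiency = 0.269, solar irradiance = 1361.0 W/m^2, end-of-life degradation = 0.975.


P = area * eta * S * degradation
P = 25.31 * 0.269 * 1361.0 * 0.975
P = 9034.5633 W

9034.5633 W


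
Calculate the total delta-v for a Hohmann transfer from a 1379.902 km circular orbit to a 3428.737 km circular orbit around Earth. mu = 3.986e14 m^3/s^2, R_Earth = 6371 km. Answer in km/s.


r1 = 7750.9020 km = 7.750902e+06 m
r2 = 9799.7370 km = 9.799737e+06 m
dv1 = sqrt(mu/r1)*(sqrt(2*r2/(r1+r2)) - 1) = 407.0271 m/s
dv2 = sqrt(mu/r2)*(1 - sqrt(2*r1/(r1+r2))) = 383.8080 m/s
total dv = |dv1| + |dv2| = 407.0271 + 383.8080 = 790.8351 m/s = 0.7908351 km/s

0.7908 km/s


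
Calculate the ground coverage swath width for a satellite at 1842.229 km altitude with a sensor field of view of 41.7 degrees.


FOV = 41.7 deg = 0.7278023 rad
swath = 2 * alt * tan(FOV/2) = 2 * 1842.229 * tan(0.3639011)
swath = 2 * 1842.229 * 0.3808633
swath = 1403.2748 km

1403.2748 km


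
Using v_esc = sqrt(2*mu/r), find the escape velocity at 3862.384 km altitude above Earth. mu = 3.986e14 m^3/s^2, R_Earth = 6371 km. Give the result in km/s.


r = 6371.0 + 3862.384 = 10233.3840 km = 1.0233384e+07 m
v_esc = sqrt(2*mu/r) = sqrt(2*3.986e14 / 1.0233384e+07)
v_esc = 8826.2050 m/s = 8.8262 km/s

8.8262 km/s


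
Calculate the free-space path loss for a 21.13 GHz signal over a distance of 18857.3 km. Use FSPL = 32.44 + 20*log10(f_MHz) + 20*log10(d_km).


f = 21.13 GHz = 21130.0000 MHz
d = 18857.3 km
FSPL = 32.44 + 20*log10(21130.0000) + 20*log10(18857.3)
FSPL = 32.44 + 86.4980 + 85.5096
FSPL = 204.4476 dB

204.4476 dB


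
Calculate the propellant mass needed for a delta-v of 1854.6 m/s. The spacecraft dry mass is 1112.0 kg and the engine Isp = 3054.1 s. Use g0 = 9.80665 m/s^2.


ve = Isp * g0 = 3054.1 * 9.80665 = 29950.489765 m/s
mass ratio = exp(dv/ve) = exp(1854.6/29950.489765) = 1.06387956
m_prop = m_dry * (mr - 1) = 1112.0 * (1.06387956 - 1)
m_prop = 71.0341 kg

71.0341 kg


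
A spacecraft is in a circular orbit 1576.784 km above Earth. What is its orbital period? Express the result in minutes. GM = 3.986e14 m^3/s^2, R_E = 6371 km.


r = 7947.7840 km = 7.947784e+06 m
T = 2*pi*sqrt(r^3/mu) = 2*pi*sqrt(5.0203982e+20 / 3.986e14)
T = 7051.4804 s = 117.5247 min

117.5247 minutes


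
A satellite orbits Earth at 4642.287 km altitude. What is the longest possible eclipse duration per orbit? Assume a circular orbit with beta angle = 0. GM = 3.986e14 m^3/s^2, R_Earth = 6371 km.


r = 11013.2870 km
T = 191.7059 min
Eclipse fraction = arcsin(R_E/r)/pi = arcsin(6371.0000/11013.2870)/pi
= arcsin(0.5784831)/pi = 0.1963551
Eclipse duration = 0.1963551 * 191.7059 = 37.6424 min

37.6424 minutes


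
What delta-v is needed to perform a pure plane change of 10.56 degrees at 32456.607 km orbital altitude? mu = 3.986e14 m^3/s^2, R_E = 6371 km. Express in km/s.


r = 38827.6070 km = 3.8827607e+07 m
V = sqrt(mu/r) = 3204.0430 m/s
di = 10.56 deg = 0.1843068 rad
dV = 2*V*sin(di/2) = 2*3204.0430*sin(0.09215338)
dV = 589.6913 m/s = 0.5896913 km/s

0.5897 km/s


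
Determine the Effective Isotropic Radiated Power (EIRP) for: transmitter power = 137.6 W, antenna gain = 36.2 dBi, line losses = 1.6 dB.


Pt = 137.6 W = 21.3862 dBW
EIRP = Pt_dBW + Gt - losses = 21.3862 + 36.2 - 1.6 = 55.9862 dBW

55.9862 dBW


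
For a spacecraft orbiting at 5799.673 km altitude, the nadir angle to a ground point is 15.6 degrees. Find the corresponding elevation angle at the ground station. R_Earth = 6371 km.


r = R_E + alt = 12170.6730 km
Law of sines in the satellite / Earth-center / ground-point triangle:
  sin(nadir)/R_E = sin(90 + el)/r  =>  cos(el) = (r/R_E)*sin(nadir)
cos(el) = (12170.6730 / 6371.0000) * sin(15.6 deg) = 0.5137239
el = arccos(0.5137239) = 59.0878 deg
(Earth-central angle = 90 - nadir - el = 15.3122 deg)

59.0878 degrees


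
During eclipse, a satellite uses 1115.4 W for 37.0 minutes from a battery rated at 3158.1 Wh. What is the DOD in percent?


E_used = P * t / 60 = 1115.4 * 37.0 / 60 = 687.8300 Wh
DOD = E_used / E_total * 100 = 687.8300 / 3158.1 * 100
DOD = 21.7799 %

21.7799 %


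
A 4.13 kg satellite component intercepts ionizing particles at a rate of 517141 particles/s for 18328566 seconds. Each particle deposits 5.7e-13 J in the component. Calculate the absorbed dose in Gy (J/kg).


Total energy deposited = rate * time * E_per
  = 517141 * 18328566 * 5.7e-13 = 5.4027 J
Dose = E_total / mass = 5.4027 / 4.13
Dose = 1.3082 Gy

1.3082 Gy


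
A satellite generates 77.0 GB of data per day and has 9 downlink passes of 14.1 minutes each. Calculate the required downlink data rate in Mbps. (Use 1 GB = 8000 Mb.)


total contact time = 9 * 14.1 * 60 = 7614.0000 s
data = 77.0 GB = 616000.0000 Mb
rate = 616000.0000 / 7614.0000 = 80.9036 Mbps

80.9036 Mbps


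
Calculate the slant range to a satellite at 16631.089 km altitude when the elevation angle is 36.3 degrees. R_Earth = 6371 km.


h = 16631.089 km, el = 36.3 deg
d = -R_E*sin(el) + sqrt((R_E*sin(el))^2 + 2*R_E*h + h^2)
d = -6371.0000*sin(0.6335545) + sqrt((6371.0000*0.5920132)^2 + 2*6371.0000*16631.089 + 16631.089^2)
d = 18649.9766 km

18649.9766 km


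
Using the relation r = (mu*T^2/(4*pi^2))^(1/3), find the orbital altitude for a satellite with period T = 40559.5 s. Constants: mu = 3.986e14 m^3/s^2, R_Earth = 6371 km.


T = 40559.5 s
r = (mu*T^2/(4*pi^2))^(1/3) = (3.986e14 * 40559.5^2 / (4*pi^2))^(1/3)
r = 2.551453e+07 m = 25514.5305 km
alt = r - R_E = 25514.5305 - 6371 = 19143.5305 km

19143.5305 km


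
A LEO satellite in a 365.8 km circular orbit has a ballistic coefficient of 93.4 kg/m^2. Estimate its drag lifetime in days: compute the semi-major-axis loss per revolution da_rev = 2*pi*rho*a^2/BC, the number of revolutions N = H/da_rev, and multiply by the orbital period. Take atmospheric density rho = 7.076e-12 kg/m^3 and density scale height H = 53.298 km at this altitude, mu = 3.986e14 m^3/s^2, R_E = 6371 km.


a = R_E + alt = 6736.8000 km = 6.7368e+06 m
da_rev = 2*pi*rho*a^2/BC = 2*pi*7.076e-12*(6.7368e+06)^2/93.4 = 21.603699 m per revolution
N = H/da_rev = 53298.0000 m / 21.603699 m = 2467.0775 revolutions
P = 2*pi*sqrt(a^3/mu) = 5502.9010 s
lifetime = N*P = 2467.0775 * 5502.9010 = 1.3576083e+07 s = 157.1306 days

157.1306 days


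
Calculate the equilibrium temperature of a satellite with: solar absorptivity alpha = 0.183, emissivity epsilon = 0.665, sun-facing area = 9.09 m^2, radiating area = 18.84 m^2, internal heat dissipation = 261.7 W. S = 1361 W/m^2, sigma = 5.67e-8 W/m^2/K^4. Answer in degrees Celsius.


Numerator = alpha*S*A_sun + Q_int = 0.183*1361*9.09 + 261.7 = 2525.6827 W
Denominator = eps*sigma*A_rad = 0.665*5.67e-8*18.84 = 7.1037162e-07 W/K^4
T^4 = 3.5554386e+09 K^4
T = 244.1874 K = -28.9626 C

-28.9626 degrees Celsius


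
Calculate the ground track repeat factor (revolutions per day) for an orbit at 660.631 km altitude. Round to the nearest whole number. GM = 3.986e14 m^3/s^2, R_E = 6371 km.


r = 7.031631e+06 m
T = 2*pi*sqrt(r^3/mu) = 5868.0706 s = 97.8012 min
revs/day = 1440 / 97.8012 = 14.7237
Rounded: 15 revolutions per day

15 revolutions per day


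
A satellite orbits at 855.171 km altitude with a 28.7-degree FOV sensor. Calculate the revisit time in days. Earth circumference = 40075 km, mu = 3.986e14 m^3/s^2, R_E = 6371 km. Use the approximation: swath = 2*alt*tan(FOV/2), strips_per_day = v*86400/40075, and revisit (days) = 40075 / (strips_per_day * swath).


swath = 2*855.171*tan(0.2504547) = 437.5506 km
v = sqrt(mu/r) = 7427.0189 m/s = 7.4270 km/s
strips/day = v*86400/40075 = 7.4270*86400/40075 = 16.0123
coverage/day = strips * swath = 16.0123 * 437.5506 = 7006.2079 km
revisit = 40075 / 7006.2079 = 5.7199 days

5.7199 days


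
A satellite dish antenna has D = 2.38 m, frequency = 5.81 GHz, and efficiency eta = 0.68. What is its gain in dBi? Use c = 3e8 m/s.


lambda = c/f = 3e8 / 5.81e+09 = 0.05163511 m
G = eta*(pi*D/lambda)^2 = 0.68*(pi*2.38/0.05163511)^2
G = 14258.4503 (linear)
G = 10*log10(14258.4503) = 41.5407 dBi

41.5407 dBi


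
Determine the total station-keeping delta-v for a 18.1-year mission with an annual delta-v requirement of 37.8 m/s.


dV = rate * years = 37.8 * 18.1
dV = 684.1800 m/s

684.1800 m/s


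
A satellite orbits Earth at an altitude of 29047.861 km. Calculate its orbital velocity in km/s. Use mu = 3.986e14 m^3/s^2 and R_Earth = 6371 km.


r = R_E + alt = 6371.0 + 29047.861 = 35418.8610 km = 3.5418861e+07 m
v = sqrt(mu/r) = sqrt(3.986e14 / 3.5418861e+07) = 3354.6819 m/s = 3.3547 km/s

3.3547 km/s


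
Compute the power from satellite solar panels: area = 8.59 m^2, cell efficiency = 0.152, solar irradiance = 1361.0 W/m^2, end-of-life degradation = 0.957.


P = area * eta * S * degradation
P = 8.59 * 0.152 * 1361.0 * 0.957
P = 1700.6182 W

1700.6182 W


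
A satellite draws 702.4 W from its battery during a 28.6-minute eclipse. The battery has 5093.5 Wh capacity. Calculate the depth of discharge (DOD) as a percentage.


E_used = P * t / 60 = 702.4 * 28.6 / 60 = 334.8107 Wh
DOD = E_used / E_total * 100 = 334.8107 / 5093.5 * 100
DOD = 6.5733 %

6.5733 %


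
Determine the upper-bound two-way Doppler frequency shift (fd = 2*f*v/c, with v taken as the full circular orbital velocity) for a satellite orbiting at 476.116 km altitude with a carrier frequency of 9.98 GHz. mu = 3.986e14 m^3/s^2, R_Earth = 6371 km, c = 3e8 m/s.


r = 6.847116e+06 m
v = sqrt(mu/r) = 7629.8290 m/s (worst-case radial velocity)
f = 9.98 GHz = 9.98e+09 Hz
fd = 2*f*v/c = 2*9.98e+09*7629.8290/3.0e+08
fd = 507637.9559 Hz

507637.9559 Hz


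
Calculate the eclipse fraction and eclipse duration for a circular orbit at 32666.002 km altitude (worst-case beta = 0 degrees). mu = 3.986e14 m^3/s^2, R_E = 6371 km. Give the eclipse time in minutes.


r = 39037.0020 km
T = 1279.3066 min
Eclipse fraction = arcsin(R_E/r)/pi = arcsin(6371.0000/39037.0020)/pi
= arcsin(0.1632041)/pi = 0.05218291
Eclipse duration = 0.05218291 * 1279.3066 = 66.7579 min

66.7579 minutes


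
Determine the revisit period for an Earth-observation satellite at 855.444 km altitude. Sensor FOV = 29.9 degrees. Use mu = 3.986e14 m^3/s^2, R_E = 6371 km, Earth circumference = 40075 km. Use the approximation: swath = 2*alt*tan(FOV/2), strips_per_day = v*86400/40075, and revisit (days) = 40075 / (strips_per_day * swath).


swath = 2*855.444*tan(0.2609267) = 456.8312 km
v = sqrt(mu/r) = 7426.8786 m/s = 7.4269 km/s
strips/day = v*86400/40075 = 7.4269*86400/40075 = 16.0120
coverage/day = strips * swath = 16.0120 * 456.8312 = 7314.7974 km
revisit = 40075 / 7314.7974 = 5.4786 days

5.4786 days


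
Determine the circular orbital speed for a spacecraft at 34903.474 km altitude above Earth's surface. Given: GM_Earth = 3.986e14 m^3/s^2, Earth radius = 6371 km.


r = R_E + alt = 6371.0 + 34903.474 = 41274.4740 km = 4.1274474e+07 m
v = sqrt(mu/r) = sqrt(3.986e14 / 4.1274474e+07) = 3107.6198 m/s = 3.1076 km/s

3.1076 km/s


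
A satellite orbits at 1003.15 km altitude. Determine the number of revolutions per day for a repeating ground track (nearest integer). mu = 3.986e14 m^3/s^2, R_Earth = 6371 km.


r = 7.37415e+06 m
T = 2*pi*sqrt(r^3/mu) = 6302.0112 s = 105.0335 min
revs/day = 1440 / 105.0335 = 13.7099
Rounded: 14 revolutions per day

14 revolutions per day


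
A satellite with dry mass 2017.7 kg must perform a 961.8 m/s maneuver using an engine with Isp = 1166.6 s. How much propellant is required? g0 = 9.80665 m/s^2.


ve = Isp * g0 = 1166.6 * 9.80665 = 11440.437890 m/s
mass ratio = exp(dv/ve) = exp(961.8/11440.437890) = 1.08770526
m_prop = m_dry * (mr - 1) = 2017.7 * (1.08770526 - 1)
m_prop = 176.9629 kg

176.9629 kg


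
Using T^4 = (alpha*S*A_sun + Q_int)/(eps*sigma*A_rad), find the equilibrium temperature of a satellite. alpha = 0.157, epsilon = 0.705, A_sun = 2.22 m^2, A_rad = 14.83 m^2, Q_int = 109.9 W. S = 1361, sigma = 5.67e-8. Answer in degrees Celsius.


Numerator = alpha*S*A_sun + Q_int = 0.157*1361*2.22 + 109.9 = 584.2629 W
Denominator = eps*sigma*A_rad = 0.705*5.67e-8*14.83 = 5.92807e-07 W/K^4
T^4 = 9.8558711e+08 K^4
T = 177.1837 K = -95.9663 C

-95.9663 degrees Celsius


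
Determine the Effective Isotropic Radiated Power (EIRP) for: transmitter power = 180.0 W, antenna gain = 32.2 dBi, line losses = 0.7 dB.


Pt = 180.0 W = 22.5527 dBW
EIRP = Pt_dBW + Gt - losses = 22.5527 + 32.2 - 0.7 = 54.0527 dBW

54.0527 dBW


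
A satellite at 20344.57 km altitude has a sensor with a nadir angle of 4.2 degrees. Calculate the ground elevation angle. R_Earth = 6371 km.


r = R_E + alt = 26715.5700 km
Law of sines in the satellite / Earth-center / ground-point triangle:
  sin(nadir)/R_E = sin(90 + el)/r  =>  cos(el) = (r/R_E)*sin(nadir)
cos(el) = (26715.5700 / 6371.0000) * sin(4.2 deg) = 0.3071104
el = arccos(0.3071104) = 72.1148 deg
(Earth-central angle = 90 - nadir - el = 13.6852 deg)

72.1148 degrees


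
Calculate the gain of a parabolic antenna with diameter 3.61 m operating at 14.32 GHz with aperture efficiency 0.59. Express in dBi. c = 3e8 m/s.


lambda = c/f = 3e8 / 1.432e+10 = 0.02094972 m
G = eta*(pi*D/lambda)^2 = 0.59*(pi*3.61/0.02094972)^2
G = 172905.8501 (linear)
G = 10*log10(172905.8501) = 52.3781 dBi

52.3781 dBi


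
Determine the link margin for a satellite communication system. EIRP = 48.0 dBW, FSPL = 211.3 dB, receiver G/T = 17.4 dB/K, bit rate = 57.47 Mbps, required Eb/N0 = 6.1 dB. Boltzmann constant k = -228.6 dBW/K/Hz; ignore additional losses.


C/N0 = EIRP - FSPL + G/T - k = 48.0 - 211.3 + 17.4 - (-228.6)
C/N0 = 82.7000 dB-Hz
R_b = 57.47 Mbps = 5.747e+07 bps -> 10*log10(R_b) = 77.5944 dB-Hz
Eb/N0 = C/N0 - 10*log10(R_b) = 82.7000 - 77.5944 = 5.1056 dB
Margin = Eb/N0 - Eb/N0_req = 5.1056 - 6.1 = -0.994412 dB (negative margin: link does not close)

-0.9944 dB


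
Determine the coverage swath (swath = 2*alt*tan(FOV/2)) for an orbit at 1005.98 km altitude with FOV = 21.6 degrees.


FOV = 21.6 deg = 0.3769911 rad
swath = 2 * alt * tan(FOV/2) = 2 * 1005.98 * tan(0.1884956)
swath = 2 * 1005.98 * 0.1907602
swath = 383.8019 km

383.8019 km


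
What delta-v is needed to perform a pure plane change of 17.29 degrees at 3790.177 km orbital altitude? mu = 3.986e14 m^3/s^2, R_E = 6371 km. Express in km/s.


r = 10161.1770 km = 1.0161177e+07 m
V = sqrt(mu/r) = 6263.2052 m/s
di = 17.29 deg = 0.3017674 rad
dV = 2*V*sin(di/2) = 2*6263.2052*sin(0.1508837)
dV = 1882.8681 m/s = 1.8829 km/s

1.8829 km/s


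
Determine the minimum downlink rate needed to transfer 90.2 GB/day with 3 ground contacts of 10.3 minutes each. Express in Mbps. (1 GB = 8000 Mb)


total contact time = 3 * 10.3 * 60 = 1854.0000 s
data = 90.2 GB = 721600.0000 Mb
rate = 721600.0000 / 1854.0000 = 389.2125 Mbps

389.2125 Mbps


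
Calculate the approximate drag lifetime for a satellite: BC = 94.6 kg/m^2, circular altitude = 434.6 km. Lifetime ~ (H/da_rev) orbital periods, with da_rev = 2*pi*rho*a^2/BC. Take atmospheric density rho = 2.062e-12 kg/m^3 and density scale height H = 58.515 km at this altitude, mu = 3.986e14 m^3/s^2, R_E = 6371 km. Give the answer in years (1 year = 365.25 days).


a = R_E + alt = 6805.6000 km = 6.8056e+06 m
da_rev = 2*pi*rho*a^2/BC = 2*pi*2.062e-12*(6.8056e+06)^2/94.6 = 6.343227 m per revolution
N = H/da_rev = 58515.0000 m / 6.343227 m = 9224.8004 revolutions
P = 2*pi*sqrt(a^3/mu) = 5587.4140 s
lifetime = N*P = 9224.8004 * 5587.4140 = 5.1542779e+07 s = 596.5599 days
years = 596.5599 / 365.25 = 1.6333 years

1.6333 years


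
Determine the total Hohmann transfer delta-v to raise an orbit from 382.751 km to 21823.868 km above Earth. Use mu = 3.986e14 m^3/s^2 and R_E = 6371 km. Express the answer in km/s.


r1 = 6753.7510 km = 6.753751e+06 m
r2 = 28194.8680 km = 2.8194868e+07 m
dv1 = sqrt(mu/r1)*(sqrt(2*r2/(r1+r2)) - 1) = 2076.0708 m/s
dv2 = sqrt(mu/r2)*(1 - sqrt(2*r1/(r1+r2))) = 1422.4391 m/s
total dv = |dv1| + |dv2| = 2076.0708 + 1422.4391 = 3498.5100 m/s = 3.4985 km/s

3.4985 km/s


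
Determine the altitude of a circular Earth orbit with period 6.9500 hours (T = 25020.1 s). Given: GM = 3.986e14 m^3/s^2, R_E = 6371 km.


T = 25020.1 s
r = (mu*T^2/(4*pi^2))^(1/3) = (3.986e14 * 25020.1^2 / (4*pi^2))^(1/3)
r = 1.8489218e+07 m = 18489.2182 km
alt = r - R_E = 18489.2182 - 6371 = 12118.2182 km

12118.2182 km


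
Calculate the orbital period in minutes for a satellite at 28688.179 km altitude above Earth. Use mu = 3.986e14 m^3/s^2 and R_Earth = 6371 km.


r = 35059.1790 km = 3.5059179e+07 m
T = 2*pi*sqrt(r^3/mu) = 2*pi*sqrt(4.3092851e+22 / 3.986e14)
T = 65330.1768 s = 1088.8363 min

1088.8363 minutes


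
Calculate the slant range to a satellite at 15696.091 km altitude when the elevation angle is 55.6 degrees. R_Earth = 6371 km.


h = 15696.091 km, el = 55.6 deg
d = -R_E*sin(el) + sqrt((R_E*sin(el))^2 + 2*R_E*h + h^2)
d = -6371.0000*sin(0.9704031) + sqrt((6371.0000*0.8251135)^2 + 2*6371.0000*15696.091 + 15696.091^2)
d = 16514.7611 km

16514.7611 km


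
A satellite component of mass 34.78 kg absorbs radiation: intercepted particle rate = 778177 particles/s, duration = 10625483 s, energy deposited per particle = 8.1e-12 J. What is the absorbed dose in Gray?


Total energy deposited = rate * time * E_per
  = 778177 * 10625483 * 8.1e-12 = 66.9749 J
Dose = E_total / mass = 66.9749 / 34.78
Dose = 1.9257 Gy

1.9257 Gy


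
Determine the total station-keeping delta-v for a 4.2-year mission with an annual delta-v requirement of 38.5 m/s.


dV = rate * years = 38.5 * 4.2
dV = 161.7000 m/s

161.7000 m/s


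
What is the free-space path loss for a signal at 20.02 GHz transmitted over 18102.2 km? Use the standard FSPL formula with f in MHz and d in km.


f = 20.02 GHz = 20020.0000 MHz
d = 18102.2 km
FSPL = 32.44 + 20*log10(20020.0000) + 20*log10(18102.2)
FSPL = 32.44 + 86.0293 + 85.1546
FSPL = 203.6239 dB

203.6239 dB


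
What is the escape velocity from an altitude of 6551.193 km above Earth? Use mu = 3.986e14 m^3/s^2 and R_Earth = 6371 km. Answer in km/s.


r = 6371.0 + 6551.193 = 12922.1930 km = 1.2922193e+07 m
v_esc = sqrt(2*mu/r) = sqrt(2*3.986e14 / 1.2922193e+07)
v_esc = 7854.4456 m/s = 7.8544 km/s

7.8544 km/s


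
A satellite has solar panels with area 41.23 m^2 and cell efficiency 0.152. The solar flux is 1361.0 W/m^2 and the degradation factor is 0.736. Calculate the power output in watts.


P = area * eta * S * degradation
P = 41.23 * 0.152 * 1361.0 * 0.736
P = 6277.5888 W

6277.5888 W


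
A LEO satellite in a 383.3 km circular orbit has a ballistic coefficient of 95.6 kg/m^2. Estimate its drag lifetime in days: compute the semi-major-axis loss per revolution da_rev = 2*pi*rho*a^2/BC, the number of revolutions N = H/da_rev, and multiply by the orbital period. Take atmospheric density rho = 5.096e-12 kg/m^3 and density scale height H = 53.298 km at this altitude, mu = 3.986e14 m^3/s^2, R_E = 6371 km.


a = R_E + alt = 6754.3000 km = 6.7543e+06 m
da_rev = 2*pi*rho*a^2/BC = 2*pi*5.096e-12*(6.7543e+06)^2/95.6 = 15.279604 m per revolution
N = H/da_rev = 53298.0000 m / 15.279604 m = 3488.1795 revolutions
P = 2*pi*sqrt(a^3/mu) = 5524.3571 s
lifetime = N*P = 3488.1795 * 5524.3571 = 1.9269949e+07 s = 223.0318 days

223.0318 days


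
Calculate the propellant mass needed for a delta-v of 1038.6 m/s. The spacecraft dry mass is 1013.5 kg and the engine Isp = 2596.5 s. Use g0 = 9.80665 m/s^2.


ve = Isp * g0 = 2596.5 * 9.80665 = 25462.966725 m/s
mass ratio = exp(dv/ve) = exp(1038.6/25462.966725) = 1.04163193
m_prop = m_dry * (mr - 1) = 1013.5 * (1.04163193 - 1)
m_prop = 42.1940 kg

42.1940 kg


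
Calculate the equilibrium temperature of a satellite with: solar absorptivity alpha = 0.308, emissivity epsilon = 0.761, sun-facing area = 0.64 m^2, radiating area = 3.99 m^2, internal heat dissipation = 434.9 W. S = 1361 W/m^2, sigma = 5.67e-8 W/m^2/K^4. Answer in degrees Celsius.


Numerator = alpha*S*A_sun + Q_int = 0.308*1361*0.64 + 434.9 = 703.1803 W
Denominator = eps*sigma*A_rad = 0.761*5.67e-8*3.99 = 1.7216331e-07 W/K^4
T^4 = 4.0843796e+09 K^4
T = 252.8026 K = -20.3474 C

-20.3474 degrees Celsius


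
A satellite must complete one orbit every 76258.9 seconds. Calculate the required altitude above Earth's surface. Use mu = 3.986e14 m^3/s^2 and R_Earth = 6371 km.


T = 76258.9 s
r = (mu*T^2/(4*pi^2))^(1/3) = (3.986e14 * 76258.9^2 / (4*pi^2))^(1/3)
r = 3.8867464e+07 m = 38867.4645 km
alt = r - R_E = 38867.4645 - 6371 = 32496.4645 km

32496.4645 km


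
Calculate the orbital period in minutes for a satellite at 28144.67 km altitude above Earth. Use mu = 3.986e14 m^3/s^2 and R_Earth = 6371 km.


r = 34515.6700 km = 3.451567e+07 m
T = 2*pi*sqrt(r^3/mu) = 2*pi*sqrt(4.1119604e+22 / 3.986e14)
T = 63816.8970 s = 1063.6149 min

1063.6149 minutes


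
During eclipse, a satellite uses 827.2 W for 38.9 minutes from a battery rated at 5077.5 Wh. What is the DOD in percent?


E_used = P * t / 60 = 827.2 * 38.9 / 60 = 536.3013 Wh
DOD = E_used / E_total * 100 = 536.3013 / 5077.5 * 100
DOD = 10.5623 %

10.5623 %


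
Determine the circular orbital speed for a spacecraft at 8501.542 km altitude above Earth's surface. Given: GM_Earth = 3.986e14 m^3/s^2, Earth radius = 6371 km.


r = R_E + alt = 6371.0 + 8501.542 = 14872.5420 km = 1.4872542e+07 m
v = sqrt(mu/r) = sqrt(3.986e14 / 1.4872542e+07) = 5176.9747 m/s = 5.1770 km/s

5.1770 km/s


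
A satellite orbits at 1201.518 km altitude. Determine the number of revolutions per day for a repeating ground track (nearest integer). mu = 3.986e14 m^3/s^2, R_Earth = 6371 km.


r = 7.572518e+06 m
T = 2*pi*sqrt(r^3/mu) = 6558.0042 s = 109.3001 min
revs/day = 1440 / 109.3001 = 13.1747
Rounded: 13 revolutions per day

13 revolutions per day


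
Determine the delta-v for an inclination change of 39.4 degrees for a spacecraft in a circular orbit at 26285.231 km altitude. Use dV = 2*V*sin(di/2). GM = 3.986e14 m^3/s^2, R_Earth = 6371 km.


r = 32656.2310 km = 3.2656231e+07 m
V = sqrt(mu/r) = 3493.7001 m/s
di = 39.4 deg = 0.6876597 rad
dV = 2*V*sin(di/2) = 2*3493.7001*sin(0.3438299)
dV = 2355.4194 m/s = 2.3554 km/s

2.3554 km/s


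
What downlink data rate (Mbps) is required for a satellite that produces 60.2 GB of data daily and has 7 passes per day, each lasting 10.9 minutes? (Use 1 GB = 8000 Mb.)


total contact time = 7 * 10.9 * 60 = 4578.0000 s
data = 60.2 GB = 481600.0000 Mb
rate = 481600.0000 / 4578.0000 = 105.1988 Mbps

105.1988 Mbps


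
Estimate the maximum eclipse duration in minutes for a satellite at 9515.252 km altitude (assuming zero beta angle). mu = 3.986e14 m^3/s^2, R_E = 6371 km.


r = 15886.2520 km
T = 332.1178 min
Eclipse fraction = arcsin(R_E/r)/pi = arcsin(6371.0000/15886.2520)/pi
= arcsin(0.4010386)/pi = 0.1313507
Eclipse duration = 0.1313507 * 332.1178 = 43.6239 min

43.6239 minutes


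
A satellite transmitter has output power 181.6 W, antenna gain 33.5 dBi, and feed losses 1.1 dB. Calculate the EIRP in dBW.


Pt = 181.6 W = 22.5912 dBW
EIRP = Pt_dBW + Gt - losses = 22.5912 + 33.5 - 1.1 = 54.9912 dBW

54.9912 dBW


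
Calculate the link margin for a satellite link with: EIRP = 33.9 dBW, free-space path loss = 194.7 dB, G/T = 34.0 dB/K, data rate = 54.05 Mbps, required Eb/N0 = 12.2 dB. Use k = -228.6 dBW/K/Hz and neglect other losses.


C/N0 = EIRP - FSPL + G/T - k = 33.9 - 194.7 + 34.0 - (-228.6)
C/N0 = 101.8000 dB-Hz
R_b = 54.05 Mbps = 5.405e+07 bps -> 10*log10(R_b) = 77.3280 dB-Hz
Eb/N0 = C/N0 - 10*log10(R_b) = 101.8000 - 77.3280 = 24.4720 dB
Margin = Eb/N0 - Eb/N0_req = 24.4720 - 12.2 = 12.2720 dB (link closes)

12.2720 dB


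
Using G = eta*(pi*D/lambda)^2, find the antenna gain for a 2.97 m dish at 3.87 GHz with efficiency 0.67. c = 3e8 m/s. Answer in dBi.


lambda = c/f = 3e8 / 3.87e+09 = 0.07751938 m
G = eta*(pi*D/lambda)^2 = 0.67*(pi*2.97/0.07751938)^2
G = 9706.5941 (linear)
G = 10*log10(9706.5941) = 39.8707 dBi

39.8707 dBi


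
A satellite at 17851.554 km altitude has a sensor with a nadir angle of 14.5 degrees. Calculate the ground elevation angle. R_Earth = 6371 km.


r = R_E + alt = 24222.5540 km
Law of sines in the satellite / Earth-center / ground-point triangle:
  sin(nadir)/R_E = sin(90 + el)/r  =>  cos(el) = (r/R_E)*sin(nadir)
cos(el) = (24222.5540 / 6371.0000) * sin(14.5 deg) = 0.9519452
el = arccos(0.9519452) = 17.8345 deg
(Earth-central angle = 90 - nadir - el = 57.6655 deg)

17.8345 degrees


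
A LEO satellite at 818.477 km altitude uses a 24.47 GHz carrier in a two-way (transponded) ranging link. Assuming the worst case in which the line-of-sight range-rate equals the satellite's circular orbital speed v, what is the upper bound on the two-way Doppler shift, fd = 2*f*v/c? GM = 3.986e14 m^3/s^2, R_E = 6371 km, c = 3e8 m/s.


r = 7.189477e+06 m
v = sqrt(mu/r) = 7445.9480 m/s (worst-case radial velocity)
f = 24.47 GHz = 2.447e+10 Hz
fd = 2*f*v/c = 2*2.447e+10*7445.9480/3.0e+08
fd = 1.2146823e+06 Hz

1.2147e+06 Hz


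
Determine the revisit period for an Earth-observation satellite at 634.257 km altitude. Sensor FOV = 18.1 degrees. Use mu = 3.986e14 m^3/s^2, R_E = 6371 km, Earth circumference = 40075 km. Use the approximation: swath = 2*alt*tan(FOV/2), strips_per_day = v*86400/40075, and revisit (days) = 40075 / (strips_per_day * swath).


swath = 2*634.257*tan(0.1579523) = 202.0478 km
v = sqrt(mu/r) = 7543.2172 m/s = 7.5432 km/s
strips/day = v*86400/40075 = 7.5432*86400/40075 = 16.2629
coverage/day = strips * swath = 16.2629 * 202.0478 = 3285.8742 km
revisit = 40075 / 3285.8742 = 12.1961 days

12.1961 days


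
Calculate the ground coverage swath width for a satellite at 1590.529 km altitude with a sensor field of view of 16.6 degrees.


FOV = 16.6 deg = 0.2897247 rad
swath = 2 * alt * tan(FOV/2) = 2 * 1590.529 * tan(0.1448623)
swath = 2 * 1590.529 * 0.1458842
swath = 464.0662 km

464.0662 km


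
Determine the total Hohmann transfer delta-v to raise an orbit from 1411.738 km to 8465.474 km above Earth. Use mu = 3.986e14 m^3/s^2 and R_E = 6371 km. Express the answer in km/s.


r1 = 7782.7380 km = 7.782738e+06 m
r2 = 14836.4740 km = 1.4836474e+07 m
dv1 = sqrt(mu/r1)*(sqrt(2*r2/(r1+r2)) - 1) = 1040.2655 m/s
dv2 = sqrt(mu/r2)*(1 - sqrt(2*r1/(r1+r2))) = 883.4883 m/s
total dv = |dv1| + |dv2| = 1040.2655 + 883.4883 = 1923.7538 m/s = 1.9238 km/s

1.9238 km/s


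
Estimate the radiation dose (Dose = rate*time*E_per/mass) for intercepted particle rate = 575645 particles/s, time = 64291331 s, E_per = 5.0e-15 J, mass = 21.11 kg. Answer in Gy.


Total energy deposited = rate * time * E_per
  = 575645 * 64291331 * 5.0e-15 = 0.1850449 J
Dose = E_total / mass = 0.1850449 / 21.11
Dose = 0.008765747 Gy

0.0088 Gy


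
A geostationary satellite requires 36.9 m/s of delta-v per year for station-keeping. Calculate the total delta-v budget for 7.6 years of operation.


dV = rate * years = 36.9 * 7.6
dV = 280.4400 m/s

280.4400 m/s


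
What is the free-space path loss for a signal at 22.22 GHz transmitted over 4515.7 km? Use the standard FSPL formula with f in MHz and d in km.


f = 22.22 GHz = 22220.0000 MHz
d = 4515.7 km
FSPL = 32.44 + 20*log10(22220.0000) + 20*log10(4515.7)
FSPL = 32.44 + 86.9349 + 73.0945
FSPL = 192.4694 dB

192.4694 dB


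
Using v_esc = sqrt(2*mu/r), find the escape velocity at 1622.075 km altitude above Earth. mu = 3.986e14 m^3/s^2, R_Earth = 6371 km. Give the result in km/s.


r = 6371.0 + 1622.075 = 7993.0750 km = 7.993075e+06 m
v_esc = sqrt(2*mu/r) = sqrt(2*3.986e14 / 7.993075e+06)
v_esc = 9986.8080 m/s = 9.9868 km/s

9.9868 km/s


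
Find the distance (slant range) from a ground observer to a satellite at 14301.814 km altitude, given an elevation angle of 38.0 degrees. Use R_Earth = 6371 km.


h = 14301.814 km, el = 38.0 deg
d = -R_E*sin(el) + sqrt((R_E*sin(el))^2 + 2*R_E*h + h^2)
d = -6371.0000*sin(0.6632251) + sqrt((6371.0000*0.6156615)^2 + 2*6371.0000*14301.814 + 14301.814^2)
d = 16131.5644 km

16131.5644 km


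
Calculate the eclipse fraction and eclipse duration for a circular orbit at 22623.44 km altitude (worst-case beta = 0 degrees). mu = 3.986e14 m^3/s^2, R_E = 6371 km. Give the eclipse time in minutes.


r = 28994.4400 km
T = 818.9022 min
Eclipse fraction = arcsin(R_E/r)/pi = arcsin(6371.0000/28994.4400)/pi
= arcsin(0.2197318)/pi = 0.07051822
Eclipse duration = 0.07051822 * 818.9022 = 57.7475 min

57.7475 minutes


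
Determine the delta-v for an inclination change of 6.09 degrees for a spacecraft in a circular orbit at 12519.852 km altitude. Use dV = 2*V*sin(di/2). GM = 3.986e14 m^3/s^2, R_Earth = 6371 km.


r = 18890.8520 km = 1.8890852e+07 m
V = sqrt(mu/r) = 4593.4910 m/s
di = 6.09 deg = 0.1062906 rad
dV = 2*V*sin(di/2) = 2*4593.4910*sin(0.05314528)
dV = 488.0149 m/s = 0.4880149 km/s

0.4880 km/s


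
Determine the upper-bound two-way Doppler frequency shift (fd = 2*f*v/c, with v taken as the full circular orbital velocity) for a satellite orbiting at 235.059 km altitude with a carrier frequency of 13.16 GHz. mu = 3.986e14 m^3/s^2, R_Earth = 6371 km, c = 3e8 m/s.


r = 6.606059e+06 m
v = sqrt(mu/r) = 7767.7891 m/s (worst-case radial velocity)
f = 13.16 GHz = 1.316e+10 Hz
fd = 2*f*v/c = 2*1.316e+10*7767.7891/3.0e+08
fd = 681494.0263 Hz

681494.0263 Hz


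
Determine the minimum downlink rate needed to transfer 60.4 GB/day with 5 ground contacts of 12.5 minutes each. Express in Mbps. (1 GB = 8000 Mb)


total contact time = 5 * 12.5 * 60 = 3750.0000 s
data = 60.4 GB = 483200.0000 Mb
rate = 483200.0000 / 3750.0000 = 128.8533 Mbps

128.8533 Mbps


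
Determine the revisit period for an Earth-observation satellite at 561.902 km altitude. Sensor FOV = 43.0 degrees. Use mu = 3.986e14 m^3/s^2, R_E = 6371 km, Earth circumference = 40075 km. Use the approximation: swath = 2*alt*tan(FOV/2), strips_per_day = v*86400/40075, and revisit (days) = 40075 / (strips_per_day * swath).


swath = 2*561.902*tan(0.3752458) = 442.6782 km
v = sqrt(mu/r) = 7582.4773 m/s = 7.5825 km/s
strips/day = v*86400/40075 = 7.5825*86400/40075 = 16.3475
coverage/day = strips * swath = 16.3475 * 442.6782 = 7236.6811 km
revisit = 40075 / 7236.6811 = 5.5378 days

5.5378 days


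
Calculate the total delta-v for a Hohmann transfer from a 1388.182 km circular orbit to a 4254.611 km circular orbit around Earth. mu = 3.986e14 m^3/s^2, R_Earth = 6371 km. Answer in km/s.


r1 = 7759.1820 km = 7.759182e+06 m
r2 = 10625.6110 km = 1.0625611e+07 m
dv1 = sqrt(mu/r1)*(sqrt(2*r2/(r1+r2)) - 1) = 538.5140 m/s
dv2 = sqrt(mu/r2)*(1 - sqrt(2*r1/(r1+r2))) = 497.6884 m/s
total dv = |dv1| + |dv2| = 538.5140 + 497.6884 = 1036.2024 m/s = 1.0362 km/s

1.0362 km/s


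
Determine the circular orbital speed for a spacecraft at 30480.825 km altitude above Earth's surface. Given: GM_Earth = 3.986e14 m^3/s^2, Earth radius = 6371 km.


r = R_E + alt = 6371.0 + 30480.825 = 36851.8250 km = 3.6851825e+07 m
v = sqrt(mu/r) = sqrt(3.986e14 / 3.6851825e+07) = 3288.8127 m/s = 3.2888 km/s

3.2888 km/s


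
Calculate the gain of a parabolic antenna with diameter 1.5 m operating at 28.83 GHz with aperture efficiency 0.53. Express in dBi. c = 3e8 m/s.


lambda = c/f = 3e8 / 2.883e+10 = 0.01040583 m
G = eta*(pi*D/lambda)^2 = 0.53*(pi*1.5/0.01040583)^2
G = 108693.8341 (linear)
G = 10*log10(108693.8341) = 50.3620 dBi

50.3620 dBi


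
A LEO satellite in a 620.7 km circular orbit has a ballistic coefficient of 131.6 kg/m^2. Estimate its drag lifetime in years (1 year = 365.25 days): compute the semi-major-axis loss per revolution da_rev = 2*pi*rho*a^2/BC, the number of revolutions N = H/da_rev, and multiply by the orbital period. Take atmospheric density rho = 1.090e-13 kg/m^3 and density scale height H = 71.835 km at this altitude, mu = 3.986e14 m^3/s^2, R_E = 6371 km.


a = R_E + alt = 6991.7000 km = 6.9917e+06 m
da_rev = 2*pi*rho*a^2/BC = 2*pi*1.090e-13*(6.9917e+06)^2/131.6 = 0.254399379 m per revolution
N = H/da_rev = 71835.0000 m / 0.254399379 m = 282370.9718 revolutions
P = 2*pi*sqrt(a^3/mu) = 5818.1565 s
lifetime = N*P = 282370.9718 * 5818.1565 = 1.6428785e+09 s = 19014.7975 days
years = 19014.7975 / 365.25 = 52.0597 years

52.0597 years


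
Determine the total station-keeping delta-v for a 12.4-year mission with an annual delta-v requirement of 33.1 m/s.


dV = rate * years = 33.1 * 12.4
dV = 410.4400 m/s

410.4400 m/s


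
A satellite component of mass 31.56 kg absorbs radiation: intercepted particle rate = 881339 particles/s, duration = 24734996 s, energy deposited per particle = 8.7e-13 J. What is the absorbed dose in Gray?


Total energy deposited = rate * time * E_per
  = 881339 * 24734996 * 8.7e-13 = 18.9659 J
Dose = E_total / mass = 18.9659 / 31.56
Dose = 0.6009483 Gy

0.6009 Gy


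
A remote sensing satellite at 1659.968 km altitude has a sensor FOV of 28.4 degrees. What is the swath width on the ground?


FOV = 28.4 deg = 0.4956735 rad
swath = 2 * alt * tan(FOV/2) = 2 * 1659.968 * tan(0.2478368)
swath = 2 * 1659.968 * 0.2530389
swath = 840.0730 km

840.0730 km


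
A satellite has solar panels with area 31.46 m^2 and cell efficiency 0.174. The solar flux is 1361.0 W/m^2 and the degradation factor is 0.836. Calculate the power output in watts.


P = area * eta * S * degradation
P = 31.46 * 0.174 * 1361.0 * 0.836
P = 6228.3408 W

6228.3408 W


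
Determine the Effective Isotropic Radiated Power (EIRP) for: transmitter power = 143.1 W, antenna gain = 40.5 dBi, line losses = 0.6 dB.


Pt = 143.1 W = 21.5564 dBW
EIRP = Pt_dBW + Gt - losses = 21.5564 + 40.5 - 0.6 = 61.4564 dBW

61.4564 dBW


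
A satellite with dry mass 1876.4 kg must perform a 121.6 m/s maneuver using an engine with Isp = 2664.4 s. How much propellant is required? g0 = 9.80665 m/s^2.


ve = Isp * g0 = 2664.4 * 9.80665 = 26128.838260 m/s
mass ratio = exp(dv/ve) = exp(121.6/26128.838260) = 1.00466471
m_prop = m_dry * (mr - 1) = 1876.4 * (1.00466471 - 1)
m_prop = 8.7529 kg

8.7529 kg


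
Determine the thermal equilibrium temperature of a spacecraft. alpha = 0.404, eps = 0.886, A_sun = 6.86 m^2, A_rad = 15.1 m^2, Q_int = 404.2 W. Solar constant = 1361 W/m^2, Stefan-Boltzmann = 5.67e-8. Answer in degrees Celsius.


Numerator = alpha*S*A_sun + Q_int = 0.404*1361*6.86 + 404.2 = 4176.1298 W
Denominator = eps*sigma*A_rad = 0.886*5.67e-8*15.1 = 7.5856662e-07 W/K^4
T^4 = 5.5052908e+09 K^4
T = 272.3925 K = -0.7575498 C

-0.7575 degrees Celsius


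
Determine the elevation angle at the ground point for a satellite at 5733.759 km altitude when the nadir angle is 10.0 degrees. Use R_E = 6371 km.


r = R_E + alt = 12104.7590 km
Law of sines in the satellite / Earth-center / ground-point triangle:
  sin(nadir)/R_E = sin(90 + el)/r  =>  cos(el) = (r/R_E)*sin(nadir)
cos(el) = (12104.7590 / 6371.0000) * sin(10.0 deg) = 0.3299277
el = arccos(0.3299277) = 70.7356 deg
(Earth-central angle = 90 - nadir - el = 9.2644 deg)

70.7356 degrees
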